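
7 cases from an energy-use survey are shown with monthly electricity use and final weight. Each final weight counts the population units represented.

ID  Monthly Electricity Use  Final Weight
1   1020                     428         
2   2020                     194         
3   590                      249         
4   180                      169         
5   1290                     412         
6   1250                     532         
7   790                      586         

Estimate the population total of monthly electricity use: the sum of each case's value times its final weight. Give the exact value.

Weighted total = 1020×428 + 2020×194 + 590×249 + 180×169 + 1290×412 + 1250×532 + 790×586
  = 2665190

2665190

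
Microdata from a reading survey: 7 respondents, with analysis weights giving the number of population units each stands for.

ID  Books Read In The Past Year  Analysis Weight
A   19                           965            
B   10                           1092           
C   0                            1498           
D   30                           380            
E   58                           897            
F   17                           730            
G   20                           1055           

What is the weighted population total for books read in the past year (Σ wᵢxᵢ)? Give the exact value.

Weighted total = 19×965 + 10×1092 + 0×1498 + 30×380 + 58×897 + 17×730 + 20×1055
  = 18335 + 10920 + 0 + 11400 + 52026 + 12410 + 21100 = 126191

126191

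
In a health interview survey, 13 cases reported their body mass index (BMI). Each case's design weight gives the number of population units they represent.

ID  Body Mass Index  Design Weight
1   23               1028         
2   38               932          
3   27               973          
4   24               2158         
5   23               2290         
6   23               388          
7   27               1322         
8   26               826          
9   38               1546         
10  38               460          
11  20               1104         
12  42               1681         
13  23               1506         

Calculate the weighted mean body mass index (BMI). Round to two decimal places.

Weighted sum = 459435
Sum of weights = 16214
Weighted mean = 459435 / 16214 = 28.335698

28.34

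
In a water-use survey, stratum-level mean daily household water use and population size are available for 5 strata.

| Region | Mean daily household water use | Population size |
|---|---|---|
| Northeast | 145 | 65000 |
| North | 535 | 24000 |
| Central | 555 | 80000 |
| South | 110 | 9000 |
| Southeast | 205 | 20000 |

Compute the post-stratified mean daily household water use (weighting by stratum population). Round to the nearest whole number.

362

Σ Nₕ·x̄ₕ = 145×65000 + 535×24000 + 555×80000 + 110×9000 + 205×20000
  = 9425000 + 12840000 + 44400000 + 990000 + 4100000 = 71755000
Σ Nₕ = 65000 + 24000 + 80000 + 9000 + 20000 = 198000
Overall mean = 71755000 / 198000 = 362.39899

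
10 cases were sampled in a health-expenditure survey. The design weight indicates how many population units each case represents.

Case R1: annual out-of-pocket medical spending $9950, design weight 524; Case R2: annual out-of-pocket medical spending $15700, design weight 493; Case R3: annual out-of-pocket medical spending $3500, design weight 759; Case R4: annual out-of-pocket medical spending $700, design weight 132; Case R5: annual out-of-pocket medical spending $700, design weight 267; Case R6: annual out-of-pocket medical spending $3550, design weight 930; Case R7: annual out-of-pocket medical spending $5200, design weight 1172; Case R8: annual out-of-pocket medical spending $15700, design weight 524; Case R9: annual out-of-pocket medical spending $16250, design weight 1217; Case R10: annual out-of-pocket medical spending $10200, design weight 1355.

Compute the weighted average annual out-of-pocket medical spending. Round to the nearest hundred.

9100

Weighted sum = 9950×524 + 15700×493 + 3500×759 + 700×132 + 700×267 + 3550×930 + 5200×1172 + 15700×524 + 16250×1217 + 10200×1355
  = 67109650
Sum of weights = 524 + 493 + 759 + 132 + 267 + 930 + 1172 + 524 + 1217 + 1355 = 7373
Weighted mean = 67109650 / 7373 = 9102.0819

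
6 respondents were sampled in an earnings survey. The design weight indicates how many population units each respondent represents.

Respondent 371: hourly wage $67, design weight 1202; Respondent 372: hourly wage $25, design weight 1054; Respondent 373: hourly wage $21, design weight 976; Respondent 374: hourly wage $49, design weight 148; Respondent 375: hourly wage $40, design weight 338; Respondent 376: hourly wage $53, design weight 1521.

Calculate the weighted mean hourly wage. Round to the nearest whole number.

44

Weighted sum = 67×1202 + 25×1054 + 21×976 + 49×148 + 40×338 + 53×1521
  = 80534 + 26350 + 20496 + 7252 + 13520 + 80613 = 228765
Sum of weights = 1202 + 1054 + 976 + 148 + 338 + 1521 = 5239
Weighted mean = 228765 / 5239 = 43.665776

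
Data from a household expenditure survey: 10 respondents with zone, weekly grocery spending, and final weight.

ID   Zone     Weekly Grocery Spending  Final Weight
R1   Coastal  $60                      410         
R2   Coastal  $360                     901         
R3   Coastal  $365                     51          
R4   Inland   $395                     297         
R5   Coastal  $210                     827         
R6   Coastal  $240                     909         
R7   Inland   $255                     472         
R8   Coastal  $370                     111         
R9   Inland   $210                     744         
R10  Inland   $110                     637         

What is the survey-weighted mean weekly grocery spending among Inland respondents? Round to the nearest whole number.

216

Inland rows: R4, R7, R9, R10
Weighted sum = 395×297 + 255×472 + 210×744 + 110×637
  = 117315 + 120360 + 156240 + 70070 = 463985
Sum of weights = 297 + 472 + 744 + 637 = 2150
Weighted mean = 463985 / 2150 = 215.80698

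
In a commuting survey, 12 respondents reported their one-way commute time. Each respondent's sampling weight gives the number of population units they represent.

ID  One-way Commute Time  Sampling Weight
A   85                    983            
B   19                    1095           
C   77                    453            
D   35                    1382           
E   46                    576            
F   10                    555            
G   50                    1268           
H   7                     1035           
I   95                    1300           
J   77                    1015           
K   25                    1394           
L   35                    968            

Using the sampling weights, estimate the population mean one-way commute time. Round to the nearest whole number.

Weighted sum = 85×983 + 19×1095 + 77×453 + 35×1382 + 46×576 + 10×555 + 50×1268 + 7×1035 + 95×1300 + 77×1015 + 25×1394 + 35×968
  = 560687
Sum of weights = 983 + 1095 + 453 + 1382 + 576 + 555 + 1268 + 1035 + 1300 + 1015 + 1394 + 968 = 12024
Weighted mean = 560687 / 12024 = 46.630655

47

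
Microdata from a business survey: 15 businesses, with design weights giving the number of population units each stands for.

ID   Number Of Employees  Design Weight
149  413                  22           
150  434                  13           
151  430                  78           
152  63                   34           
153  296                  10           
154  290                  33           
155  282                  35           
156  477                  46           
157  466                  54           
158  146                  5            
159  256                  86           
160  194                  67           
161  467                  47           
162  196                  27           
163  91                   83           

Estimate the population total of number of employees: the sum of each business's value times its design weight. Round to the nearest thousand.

Weighted total = 190454

190000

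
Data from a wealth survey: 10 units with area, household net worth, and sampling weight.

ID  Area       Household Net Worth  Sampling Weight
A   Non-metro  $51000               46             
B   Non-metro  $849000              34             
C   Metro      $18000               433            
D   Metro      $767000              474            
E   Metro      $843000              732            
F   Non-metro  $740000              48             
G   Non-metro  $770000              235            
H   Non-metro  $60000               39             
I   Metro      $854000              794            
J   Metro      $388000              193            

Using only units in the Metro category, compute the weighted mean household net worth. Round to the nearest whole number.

663133

Metro rows: C, D, E, I, J
Weighted sum = 1741388000
Sum of weights = 433 + 474 + 732 + 794 + 193 = 2626
Weighted mean = 1741388000 / 2626 = 663133.28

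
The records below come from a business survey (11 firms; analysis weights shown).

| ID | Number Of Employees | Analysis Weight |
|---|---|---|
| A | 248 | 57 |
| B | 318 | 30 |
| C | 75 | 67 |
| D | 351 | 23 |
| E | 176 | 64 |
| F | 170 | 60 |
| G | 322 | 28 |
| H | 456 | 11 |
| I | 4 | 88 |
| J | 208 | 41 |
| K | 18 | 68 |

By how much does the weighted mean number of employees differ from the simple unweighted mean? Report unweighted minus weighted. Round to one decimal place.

Unweighted sum = 248 + 318 + 75 + 351 + 176 + 170 + 322 + 456 + 4 + 208 + 18 = 2346
Unweighted mean = 2346 / 11 = 213.27273
Weighted sum = 82374
Sum of weights = 537
Weighted mean = 82374 / 537 = 153.39665
Difference (unweighted minus weighted) = 59.876079

59.9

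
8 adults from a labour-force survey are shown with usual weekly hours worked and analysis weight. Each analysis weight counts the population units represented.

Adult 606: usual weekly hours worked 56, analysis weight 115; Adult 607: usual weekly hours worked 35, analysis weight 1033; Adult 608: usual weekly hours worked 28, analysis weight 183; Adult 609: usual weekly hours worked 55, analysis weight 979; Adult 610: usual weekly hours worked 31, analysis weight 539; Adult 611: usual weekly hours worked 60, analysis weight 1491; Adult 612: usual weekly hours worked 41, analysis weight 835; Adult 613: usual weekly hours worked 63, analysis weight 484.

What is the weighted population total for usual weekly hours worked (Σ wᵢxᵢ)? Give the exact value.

Weighted total = 56×115 + 35×1033 + 28×183 + 55×979 + 31×539 + 60×1491 + 41×835 + 63×484
  = 6440 + 36155 + 5124 + 53845 + 16709 + 89460 + 34235 + 30492 = 272460

272460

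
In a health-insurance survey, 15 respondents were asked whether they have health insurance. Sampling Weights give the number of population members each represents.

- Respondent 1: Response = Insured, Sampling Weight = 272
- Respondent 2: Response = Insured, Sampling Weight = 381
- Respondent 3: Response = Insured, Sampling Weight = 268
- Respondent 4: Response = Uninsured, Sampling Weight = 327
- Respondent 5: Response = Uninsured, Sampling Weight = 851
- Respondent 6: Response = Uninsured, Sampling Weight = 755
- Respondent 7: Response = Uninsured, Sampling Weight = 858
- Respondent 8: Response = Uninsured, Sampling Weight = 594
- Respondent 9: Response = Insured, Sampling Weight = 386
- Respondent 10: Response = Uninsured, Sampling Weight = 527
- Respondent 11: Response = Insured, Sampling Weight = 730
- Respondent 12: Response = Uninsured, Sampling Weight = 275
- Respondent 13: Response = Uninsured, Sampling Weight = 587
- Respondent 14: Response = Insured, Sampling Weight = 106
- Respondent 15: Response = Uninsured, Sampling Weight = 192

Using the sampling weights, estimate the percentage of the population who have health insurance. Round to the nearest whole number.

Sum of weights for 'Insured' = 272 + 381 + 268 + 386 + 730 + 106 = 2143
Total weight = 7109
Weighted proportion = 2143 / 7109 = 0.30144887 → 30.144887%

30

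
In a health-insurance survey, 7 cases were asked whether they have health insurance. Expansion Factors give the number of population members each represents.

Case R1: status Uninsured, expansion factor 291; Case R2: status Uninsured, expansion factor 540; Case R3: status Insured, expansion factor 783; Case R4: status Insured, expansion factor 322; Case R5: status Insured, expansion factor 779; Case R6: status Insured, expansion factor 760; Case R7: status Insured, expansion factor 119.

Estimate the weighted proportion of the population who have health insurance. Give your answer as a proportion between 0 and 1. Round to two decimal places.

Sum of weights for 'Insured' = 783 + 322 + 779 + 760 + 119 = 2763
Total weight = 3594
Weighted proportion = 2763 / 3594 = 0.7687813

0.77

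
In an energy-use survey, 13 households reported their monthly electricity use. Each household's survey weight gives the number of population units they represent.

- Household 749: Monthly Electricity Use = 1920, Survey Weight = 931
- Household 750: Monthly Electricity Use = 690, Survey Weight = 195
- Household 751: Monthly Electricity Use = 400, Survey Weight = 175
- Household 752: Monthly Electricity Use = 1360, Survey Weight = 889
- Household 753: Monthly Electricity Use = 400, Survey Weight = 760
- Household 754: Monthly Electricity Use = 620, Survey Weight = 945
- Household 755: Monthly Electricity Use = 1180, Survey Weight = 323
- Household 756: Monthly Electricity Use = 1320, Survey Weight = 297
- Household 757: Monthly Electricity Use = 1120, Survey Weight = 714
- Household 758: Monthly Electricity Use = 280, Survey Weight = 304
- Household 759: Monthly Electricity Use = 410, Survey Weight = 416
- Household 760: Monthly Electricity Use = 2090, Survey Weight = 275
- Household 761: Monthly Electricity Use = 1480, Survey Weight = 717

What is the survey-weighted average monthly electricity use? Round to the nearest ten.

Weighted sum = 7555460
Sum of weights = 6941
Weighted mean = 7555460 / 6941 = 1088.5261

1090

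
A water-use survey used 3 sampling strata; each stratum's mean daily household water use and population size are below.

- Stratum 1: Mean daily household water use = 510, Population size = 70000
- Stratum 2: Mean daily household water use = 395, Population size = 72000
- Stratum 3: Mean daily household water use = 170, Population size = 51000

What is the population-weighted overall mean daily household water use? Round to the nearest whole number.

Σ Nₕ·x̄ₕ = 510×70000 + 395×72000 + 170×51000
  = 72810000
Σ Nₕ = 70000 + 72000 + 51000 = 193000
Overall mean = 72810000 / 193000 = 377.25389

377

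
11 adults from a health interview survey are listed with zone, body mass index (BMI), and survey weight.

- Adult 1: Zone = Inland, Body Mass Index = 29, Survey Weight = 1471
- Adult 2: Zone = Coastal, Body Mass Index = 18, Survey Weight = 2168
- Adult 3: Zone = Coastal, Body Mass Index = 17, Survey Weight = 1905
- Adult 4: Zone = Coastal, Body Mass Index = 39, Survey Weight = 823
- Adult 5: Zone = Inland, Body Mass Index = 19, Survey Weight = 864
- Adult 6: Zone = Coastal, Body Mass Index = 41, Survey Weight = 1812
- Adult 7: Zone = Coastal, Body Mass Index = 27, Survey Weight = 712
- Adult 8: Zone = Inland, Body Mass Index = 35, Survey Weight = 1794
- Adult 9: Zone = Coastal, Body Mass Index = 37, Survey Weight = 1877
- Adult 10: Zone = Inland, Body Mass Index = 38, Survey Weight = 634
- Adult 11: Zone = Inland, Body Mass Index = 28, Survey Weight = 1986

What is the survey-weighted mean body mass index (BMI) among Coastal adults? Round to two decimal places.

Coastal rows: 2, 3, 4, 6, 7, 9
Weighted sum = 18×2168 + 17×1905 + 39×823 + 41×1812 + 27×712 + 37×1877
  = 39024 + 32385 + 32097 + 74292 + 19224 + 69449 = 266471
Sum of weights = 2168 + 1905 + 823 + 1812 + 712 + 1877 = 9297
Weighted mean = 266471 / 9297 = 28.662042

28.66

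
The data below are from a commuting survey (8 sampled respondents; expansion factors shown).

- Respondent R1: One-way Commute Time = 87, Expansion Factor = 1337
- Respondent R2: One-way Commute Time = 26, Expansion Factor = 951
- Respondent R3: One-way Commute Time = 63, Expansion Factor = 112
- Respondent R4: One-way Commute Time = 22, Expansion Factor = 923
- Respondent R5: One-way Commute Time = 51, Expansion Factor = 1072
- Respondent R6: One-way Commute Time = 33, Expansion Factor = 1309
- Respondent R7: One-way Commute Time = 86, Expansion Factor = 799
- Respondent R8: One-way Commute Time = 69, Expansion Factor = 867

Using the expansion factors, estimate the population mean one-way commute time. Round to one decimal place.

Weighted sum = 87×1337 + 26×951 + 63×112 + 22×923 + 51×1072 + 33×1309 + 86×799 + 69×867
  = 394813
Sum of weights = 1337 + 951 + 112 + 923 + 1072 + 1309 + 799 + 867 = 7370
Weighted mean = 394813 / 7370 = 53.570285

53.6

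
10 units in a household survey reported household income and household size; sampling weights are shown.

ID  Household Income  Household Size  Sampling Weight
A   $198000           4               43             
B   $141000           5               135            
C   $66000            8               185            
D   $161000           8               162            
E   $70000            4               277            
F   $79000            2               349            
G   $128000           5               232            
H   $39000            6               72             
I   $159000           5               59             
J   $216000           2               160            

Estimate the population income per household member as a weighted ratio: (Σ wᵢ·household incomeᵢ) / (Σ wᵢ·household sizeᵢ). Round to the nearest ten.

Σ wᵢ·y = 198000×43 + 141000×135 + 66000×185 + 161000×162 + 70000×277 + 79000×349 + 128000×232 + 39000×72 + 159000×59 + 216000×160
  = 8514000 + 19035000 + 12210000 + 26082000 + 19390000 + 27571000 + 29696000 + 2808000 + 9381000 + 34560000 = 189247000
Σ wᵢ·x = 7636
Ratio = 189247000 / 7636 = 24783.525

24780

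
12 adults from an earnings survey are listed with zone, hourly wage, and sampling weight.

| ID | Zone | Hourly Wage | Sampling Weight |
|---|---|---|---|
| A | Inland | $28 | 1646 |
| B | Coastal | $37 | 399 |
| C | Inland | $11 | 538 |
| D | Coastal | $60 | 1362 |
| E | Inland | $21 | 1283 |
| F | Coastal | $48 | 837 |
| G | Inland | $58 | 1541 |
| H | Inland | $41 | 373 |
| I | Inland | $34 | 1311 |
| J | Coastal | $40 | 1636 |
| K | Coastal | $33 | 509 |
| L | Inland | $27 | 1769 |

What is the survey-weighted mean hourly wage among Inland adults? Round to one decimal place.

32.6

Inland rows: A, C, E, G, H, I, L
Weighted sum = 28×1646 + 11×538 + 21×1283 + 58×1541 + 41×373 + 34×1311 + 27×1769
  = 275957
Sum of weights = 8461
Weighted mean = 275957 / 8461 = 32.615176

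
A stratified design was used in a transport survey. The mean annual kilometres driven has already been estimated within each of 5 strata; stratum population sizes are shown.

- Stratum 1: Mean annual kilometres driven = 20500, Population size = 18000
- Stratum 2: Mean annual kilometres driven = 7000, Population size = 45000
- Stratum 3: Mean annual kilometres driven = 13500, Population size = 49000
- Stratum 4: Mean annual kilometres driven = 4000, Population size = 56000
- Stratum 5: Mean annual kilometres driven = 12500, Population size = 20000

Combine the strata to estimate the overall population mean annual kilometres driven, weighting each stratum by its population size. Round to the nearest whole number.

Σ Nₕ·x̄ₕ = 20500×18000 + 7000×45000 + 13500×49000 + 4000×56000 + 12500×20000
  = 369000000 + 315000000 + 661500000 + 224000000 + 250000000 = 1819500000
Σ Nₕ = 18000 + 45000 + 49000 + 56000 + 20000 = 188000
Overall mean = 1819500000 / 188000 = 9678.1915

9678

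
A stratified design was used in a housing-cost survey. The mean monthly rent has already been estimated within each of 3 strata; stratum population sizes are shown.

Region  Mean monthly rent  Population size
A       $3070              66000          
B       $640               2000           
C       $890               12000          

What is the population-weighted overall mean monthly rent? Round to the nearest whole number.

2682

Σ Nₕ·x̄ₕ = 214580000
Σ Nₕ = 66000 + 2000 + 12000 = 80000
Overall mean = 214580000 / 80000 = 2682.25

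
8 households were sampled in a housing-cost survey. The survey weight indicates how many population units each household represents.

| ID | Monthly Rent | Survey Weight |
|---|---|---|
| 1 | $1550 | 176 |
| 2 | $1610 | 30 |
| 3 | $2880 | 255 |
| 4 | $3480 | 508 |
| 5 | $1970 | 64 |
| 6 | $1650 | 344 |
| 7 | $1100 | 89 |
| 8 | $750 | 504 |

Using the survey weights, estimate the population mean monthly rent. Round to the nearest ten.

Weighted sum = 1550×176 + 1610×30 + 2880×255 + 3480×508 + 1970×64 + 1650×344 + 1100×89 + 750×504
  = 272800 + 48300 + 734400 + 1767840 + 126080 + 567600 + 97900 + 378000 = 3992920
Sum of weights = 176 + 30 + 255 + 508 + 64 + 344 + 89 + 504 = 1970
Weighted mean = 3992920 / 1970 = 2026.8629

2030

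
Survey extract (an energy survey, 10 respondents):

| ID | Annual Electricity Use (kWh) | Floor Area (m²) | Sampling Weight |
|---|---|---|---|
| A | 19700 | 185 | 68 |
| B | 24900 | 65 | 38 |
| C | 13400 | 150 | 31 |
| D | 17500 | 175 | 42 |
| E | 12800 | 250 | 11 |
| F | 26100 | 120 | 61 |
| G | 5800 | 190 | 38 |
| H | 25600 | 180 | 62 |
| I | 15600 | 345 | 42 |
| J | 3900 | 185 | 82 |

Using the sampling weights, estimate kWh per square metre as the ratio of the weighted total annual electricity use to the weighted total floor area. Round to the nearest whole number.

Σ wᵢ·y = 19700×68 + 24900×38 + 13400×31 + 17500×42 + 12800×11 + 26100×61 + 5800×38 + 25600×62 + 15600×42 + 3900×82
  = 1339600 + 946200 + 415400 + 735000 + 140800 + 1592100 + 220400 + 1587200 + 655200 + 319800 = 7951700
Σ wᵢ·x = 185×68 + 65×38 + 150×31 + 175×42 + 250×11 + 120×61 + 190×38 + 180×62 + 345×42 + 185×82
  = 12580 + 2470 + 4650 + 7350 + 2750 + 7320 + 7220 + 11160 + 14490 + 15170 = 85160
Ratio = 7951700 / 85160 = 93.37365

93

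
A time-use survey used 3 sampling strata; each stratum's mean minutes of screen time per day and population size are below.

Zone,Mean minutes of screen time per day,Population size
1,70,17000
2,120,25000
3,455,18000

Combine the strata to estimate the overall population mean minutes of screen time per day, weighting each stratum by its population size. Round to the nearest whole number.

Σ Nₕ·x̄ₕ = 70×17000 + 120×25000 + 455×18000
  = 1190000 + 3000000 + 8190000 = 12380000
Σ Nₕ = 60000
Overall mean = 12380000 / 60000 = 206.33333

206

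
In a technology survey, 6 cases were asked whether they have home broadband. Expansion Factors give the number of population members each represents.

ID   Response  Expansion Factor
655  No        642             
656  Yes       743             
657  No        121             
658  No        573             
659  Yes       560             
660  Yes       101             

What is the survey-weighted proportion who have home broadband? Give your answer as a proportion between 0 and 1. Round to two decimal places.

Sum of weights for 'Yes' = 743 + 560 + 101 = 1404
Total weight = 642 + 743 + 121 + 573 + 560 + 101 = 2740
Weighted proportion = 1404 / 2740 = 0.51240876

0.51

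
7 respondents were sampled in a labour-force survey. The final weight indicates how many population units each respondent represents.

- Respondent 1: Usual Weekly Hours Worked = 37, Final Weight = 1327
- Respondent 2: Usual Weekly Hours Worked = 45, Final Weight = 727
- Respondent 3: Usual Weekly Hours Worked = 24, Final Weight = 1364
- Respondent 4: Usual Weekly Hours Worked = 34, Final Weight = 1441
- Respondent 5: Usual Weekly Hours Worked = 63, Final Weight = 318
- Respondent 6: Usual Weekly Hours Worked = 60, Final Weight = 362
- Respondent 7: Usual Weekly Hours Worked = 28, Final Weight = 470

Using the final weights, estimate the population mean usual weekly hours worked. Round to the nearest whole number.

36

Weighted sum = 37×1327 + 45×727 + 24×1364 + 34×1441 + 63×318 + 60×362 + 28×470
  = 218458
Sum of weights = 1327 + 727 + 1364 + 1441 + 318 + 362 + 470 = 6009
Weighted mean = 218458 / 6009 = 36.355134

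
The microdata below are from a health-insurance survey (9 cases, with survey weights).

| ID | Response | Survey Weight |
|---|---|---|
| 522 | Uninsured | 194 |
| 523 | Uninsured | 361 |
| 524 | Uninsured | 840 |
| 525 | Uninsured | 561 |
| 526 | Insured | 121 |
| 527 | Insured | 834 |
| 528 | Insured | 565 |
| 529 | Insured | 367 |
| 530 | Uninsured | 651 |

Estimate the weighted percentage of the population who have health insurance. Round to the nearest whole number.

42

Sum of weights for 'Insured' = 121 + 834 + 565 + 367 = 1887
Total weight = 194 + 361 + 840 + 561 + 121 + 834 + 565 + 367 + 651 = 4494
Weighted proportion = 1887 / 4494 = 0.41989319 → 41.989319%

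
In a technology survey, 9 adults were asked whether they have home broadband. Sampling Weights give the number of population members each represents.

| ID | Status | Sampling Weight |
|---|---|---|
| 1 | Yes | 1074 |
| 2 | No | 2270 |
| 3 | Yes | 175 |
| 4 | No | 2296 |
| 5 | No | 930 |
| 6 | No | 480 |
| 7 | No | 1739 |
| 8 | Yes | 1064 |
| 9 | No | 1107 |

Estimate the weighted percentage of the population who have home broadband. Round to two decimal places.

Sum of weights for 'Yes' = 1074 + 175 + 1064 = 2313
Total weight = 11135
Weighted proportion = 2313 / 11135 = 0.20772339 → 20.772339%

20.77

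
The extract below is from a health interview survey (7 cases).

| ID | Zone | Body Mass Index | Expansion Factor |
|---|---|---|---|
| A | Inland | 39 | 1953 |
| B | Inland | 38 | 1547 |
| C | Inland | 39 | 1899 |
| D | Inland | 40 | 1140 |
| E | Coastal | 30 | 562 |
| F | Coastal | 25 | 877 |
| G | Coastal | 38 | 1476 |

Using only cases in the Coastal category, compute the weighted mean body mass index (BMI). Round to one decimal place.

32.5

Coastal rows: E, F, G
Weighted sum = 30×562 + 25×877 + 38×1476
  = 16860 + 21925 + 56088 = 94873
Sum of weights = 562 + 877 + 1476 = 2915
Weighted mean = 94873 / 2915 = 32.546484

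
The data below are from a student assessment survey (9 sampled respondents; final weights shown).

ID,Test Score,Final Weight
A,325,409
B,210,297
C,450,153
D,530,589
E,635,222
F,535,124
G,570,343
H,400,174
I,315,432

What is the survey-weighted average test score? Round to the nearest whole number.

Weighted sum = 325×409 + 210×297 + 450×153 + 530×589 + 635×222 + 535×124 + 570×343 + 400×174 + 315×432
  = 132925 + 62370 + 68850 + 312170 + 140970 + 66340 + 195510 + 69600 + 136080 = 1184815
Sum of weights = 409 + 297 + 153 + 589 + 222 + 124 + 343 + 174 + 432 = 2743
Weighted mean = 1184815 / 2743 = 431.94131

432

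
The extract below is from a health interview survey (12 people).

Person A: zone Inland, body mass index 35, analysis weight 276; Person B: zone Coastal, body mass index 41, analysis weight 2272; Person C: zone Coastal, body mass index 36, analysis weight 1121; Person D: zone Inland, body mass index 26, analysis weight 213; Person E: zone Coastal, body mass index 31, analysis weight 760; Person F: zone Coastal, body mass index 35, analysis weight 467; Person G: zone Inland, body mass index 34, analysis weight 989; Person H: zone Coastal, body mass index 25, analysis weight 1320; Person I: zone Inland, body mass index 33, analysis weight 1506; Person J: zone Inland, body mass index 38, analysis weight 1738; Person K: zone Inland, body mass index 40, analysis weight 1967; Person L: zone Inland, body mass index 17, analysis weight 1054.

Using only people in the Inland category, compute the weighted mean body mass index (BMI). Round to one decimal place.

Inland rows: A, D, G, I, J, K, L
Weighted sum = 35×276 + 26×213 + 34×989 + 33×1506 + 38×1738 + 40×1967 + 17×1054
  = 9660 + 5538 + 33626 + 49698 + 66044 + 78680 + 17918 = 261164
Sum of weights = 276 + 213 + 989 + 1506 + 1738 + 1967 + 1054 = 7743
Weighted mean = 261164 / 7743 = 33.729046

33.7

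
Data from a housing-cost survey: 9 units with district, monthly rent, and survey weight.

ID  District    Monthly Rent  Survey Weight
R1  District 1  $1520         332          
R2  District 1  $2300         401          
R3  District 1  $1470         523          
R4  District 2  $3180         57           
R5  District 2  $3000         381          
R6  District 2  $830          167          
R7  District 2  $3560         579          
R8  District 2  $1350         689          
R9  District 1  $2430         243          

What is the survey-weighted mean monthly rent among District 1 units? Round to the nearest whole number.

1859

District 1 rows: R1, R2, R3, R9
Weighted sum = 2786240
Sum of weights = 332 + 401 + 523 + 243 = 1499
Weighted mean = 2786240 / 1499 = 1858.7325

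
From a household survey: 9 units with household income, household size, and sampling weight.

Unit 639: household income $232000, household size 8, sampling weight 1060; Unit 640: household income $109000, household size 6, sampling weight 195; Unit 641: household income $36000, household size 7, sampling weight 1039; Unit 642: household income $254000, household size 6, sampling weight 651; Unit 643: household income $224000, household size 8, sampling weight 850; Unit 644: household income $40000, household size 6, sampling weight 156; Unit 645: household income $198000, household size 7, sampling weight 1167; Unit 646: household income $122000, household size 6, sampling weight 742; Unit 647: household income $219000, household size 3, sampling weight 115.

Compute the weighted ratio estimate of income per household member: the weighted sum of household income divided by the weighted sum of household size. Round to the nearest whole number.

Σ wᵢ·y = 232000×1060 + 109000×195 + 36000×1039 + 254000×651 + 224000×850 + 40000×156 + 198000×1167 + 122000×742 + 219000×115
  = 245920000 + 21255000 + 37404000 + 165354000 + 190400000 + 6240000 + 231066000 + 90524000 + 25185000 = 1013348000
Σ wᵢ·x = 41531
Ratio = 1013348000 / 41531 = 24399.798

24400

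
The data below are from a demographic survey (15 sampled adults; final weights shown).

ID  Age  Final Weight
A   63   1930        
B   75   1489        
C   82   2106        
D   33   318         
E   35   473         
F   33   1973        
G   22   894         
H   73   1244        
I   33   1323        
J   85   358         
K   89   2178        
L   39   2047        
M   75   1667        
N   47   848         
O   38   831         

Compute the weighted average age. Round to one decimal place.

Weighted sum = 1152818
Sum of weights = 19679
Weighted mean = 1152818 / 19679 = 58.581127

58.6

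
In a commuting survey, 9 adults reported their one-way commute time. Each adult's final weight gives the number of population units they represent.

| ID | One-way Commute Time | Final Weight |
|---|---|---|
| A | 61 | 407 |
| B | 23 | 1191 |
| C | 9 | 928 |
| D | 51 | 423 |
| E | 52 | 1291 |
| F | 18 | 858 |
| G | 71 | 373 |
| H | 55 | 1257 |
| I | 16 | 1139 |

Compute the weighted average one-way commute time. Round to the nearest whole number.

Weighted sum = 61×407 + 23×1191 + 9×928 + 51×423 + 52×1291 + 18×858 + 71×373 + 55×1257 + 16×1139
  = 24827 + 27393 + 8352 + 21573 + 67132 + 15444 + 26483 + 69135 + 18224 = 278563
Sum of weights = 7867
Weighted mean = 278563 / 7867 = 35.40905

35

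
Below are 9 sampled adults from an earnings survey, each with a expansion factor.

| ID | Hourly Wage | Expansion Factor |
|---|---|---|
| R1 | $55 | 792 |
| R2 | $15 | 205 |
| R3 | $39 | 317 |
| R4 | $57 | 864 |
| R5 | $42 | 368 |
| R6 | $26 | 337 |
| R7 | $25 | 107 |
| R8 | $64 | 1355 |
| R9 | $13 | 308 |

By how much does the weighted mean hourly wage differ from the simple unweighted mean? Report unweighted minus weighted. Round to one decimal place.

-11.2

Unweighted sum = 55 + 15 + 39 + 57 + 42 + 26 + 25 + 64 + 13 = 336
Unweighted mean = 336 / 9 = 37.333333
Weighted sum = 55×792 + 15×205 + 39×317 + 57×864 + 42×368 + 26×337 + 25×107 + 64×1355 + 13×308
  = 225863
Sum of weights = 792 + 205 + 317 + 864 + 368 + 337 + 107 + 1355 + 308 = 4653
Weighted mean = 225863 / 4653 = 48.541371
Difference (unweighted minus weighted) = -11.208038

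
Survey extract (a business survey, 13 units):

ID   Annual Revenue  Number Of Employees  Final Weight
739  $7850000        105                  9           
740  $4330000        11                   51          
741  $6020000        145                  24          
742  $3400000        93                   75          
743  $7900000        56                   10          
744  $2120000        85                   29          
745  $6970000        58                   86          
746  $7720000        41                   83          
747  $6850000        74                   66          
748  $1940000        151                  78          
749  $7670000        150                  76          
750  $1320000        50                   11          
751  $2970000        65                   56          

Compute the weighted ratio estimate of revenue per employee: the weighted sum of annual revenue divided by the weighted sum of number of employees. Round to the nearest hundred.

Σ wᵢ·y = 3438800000
Σ wᵢ·x = 55629
Ratio = 3438800000 / 55629 = 61816.678

61800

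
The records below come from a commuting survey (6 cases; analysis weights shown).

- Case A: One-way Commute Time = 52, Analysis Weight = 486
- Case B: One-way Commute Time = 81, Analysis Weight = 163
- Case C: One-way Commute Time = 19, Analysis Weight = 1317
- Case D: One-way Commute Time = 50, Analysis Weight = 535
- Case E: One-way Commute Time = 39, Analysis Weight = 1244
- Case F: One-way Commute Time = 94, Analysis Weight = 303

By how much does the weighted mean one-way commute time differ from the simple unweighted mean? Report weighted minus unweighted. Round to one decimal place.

Unweighted sum = 335
Unweighted mean = 335 / 6 = 55.833333
Weighted sum = 52×486 + 81×163 + 19×1317 + 50×535 + 39×1244 + 94×303
  = 25272 + 13203 + 25023 + 26750 + 48516 + 28482 = 167246
Sum of weights = 486 + 163 + 1317 + 535 + 1244 + 303 = 4048
Weighted mean = 167246 / 4048 = 41.315711
Difference (weighted minus unweighted) = -14.517622

-14.5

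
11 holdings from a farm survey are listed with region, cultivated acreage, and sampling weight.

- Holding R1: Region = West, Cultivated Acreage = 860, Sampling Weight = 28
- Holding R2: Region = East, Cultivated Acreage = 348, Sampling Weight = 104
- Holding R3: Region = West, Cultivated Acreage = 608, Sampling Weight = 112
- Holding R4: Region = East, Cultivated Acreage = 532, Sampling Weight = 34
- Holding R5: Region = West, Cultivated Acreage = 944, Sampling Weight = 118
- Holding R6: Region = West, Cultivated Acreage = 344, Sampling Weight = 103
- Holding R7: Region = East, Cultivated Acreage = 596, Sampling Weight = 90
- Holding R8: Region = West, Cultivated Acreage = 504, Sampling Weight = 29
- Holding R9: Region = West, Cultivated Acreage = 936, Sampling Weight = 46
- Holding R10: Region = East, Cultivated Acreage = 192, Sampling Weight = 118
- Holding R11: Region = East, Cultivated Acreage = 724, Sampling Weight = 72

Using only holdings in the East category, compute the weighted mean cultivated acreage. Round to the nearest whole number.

East rows: R2, R4, R7, R10, R11
Weighted sum = 348×104 + 532×34 + 596×90 + 192×118 + 724×72
  = 36192 + 18088 + 53640 + 22656 + 52128 = 182704
Sum of weights = 104 + 34 + 90 + 118 + 72 = 418
Weighted mean = 182704 / 418 = 437.09091

437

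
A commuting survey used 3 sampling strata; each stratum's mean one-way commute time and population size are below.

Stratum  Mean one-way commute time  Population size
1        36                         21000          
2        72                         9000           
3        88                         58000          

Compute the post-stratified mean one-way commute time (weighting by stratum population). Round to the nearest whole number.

74

Σ Nₕ·x̄ₕ = 36×21000 + 72×9000 + 88×58000
  = 756000 + 648000 + 5104000 = 6508000
Σ Nₕ = 21000 + 9000 + 58000 = 88000
Overall mean = 6508000 / 88000 = 73.954545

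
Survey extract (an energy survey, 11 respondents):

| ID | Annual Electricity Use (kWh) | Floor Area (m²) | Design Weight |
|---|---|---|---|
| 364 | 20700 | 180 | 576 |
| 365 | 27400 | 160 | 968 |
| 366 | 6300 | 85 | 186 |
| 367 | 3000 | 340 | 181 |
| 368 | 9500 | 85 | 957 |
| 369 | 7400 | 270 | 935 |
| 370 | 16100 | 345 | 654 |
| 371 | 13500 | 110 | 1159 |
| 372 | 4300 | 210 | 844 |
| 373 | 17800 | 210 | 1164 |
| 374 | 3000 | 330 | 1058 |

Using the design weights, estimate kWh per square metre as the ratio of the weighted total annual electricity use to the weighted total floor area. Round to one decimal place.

Σ wᵢ·y = 20700×576 + 27400×968 + 6300×186 + 3000×181 + 9500×957 + 7400×935 + 16100×654 + 13500×1159 + 4300×844 + 17800×1164 + 3000×1058
  = 109870000
Σ wᵢ·x = 180×576 + 160×968 + 85×186 + 340×181 + 85×957 + 270×935 + 345×654 + 110×1159 + 210×844 + 210×1164 + 330×1058
  = 1793645
Ratio = 109870000 / 1793645 = 61.255154

61.3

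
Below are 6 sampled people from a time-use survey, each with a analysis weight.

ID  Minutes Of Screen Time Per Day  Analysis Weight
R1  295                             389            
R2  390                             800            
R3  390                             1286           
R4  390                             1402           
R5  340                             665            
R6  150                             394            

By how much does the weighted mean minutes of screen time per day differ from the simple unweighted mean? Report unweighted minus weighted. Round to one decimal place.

Unweighted sum = 295 + 390 + 390 + 390 + 340 + 150 = 1955
Unweighted mean = 1955 / 6 = 325.83333
Weighted sum = 295×389 + 390×800 + 390×1286 + 390×1402 + 340×665 + 150×394
  = 114755 + 312000 + 501540 + 546780 + 226100 + 59100 = 1760275
Sum of weights = 389 + 800 + 1286 + 1402 + 665 + 394 = 4936
Weighted mean = 1760275 / 4936 = 356.61973
Difference (unweighted minus weighted) = -30.786399

-30.8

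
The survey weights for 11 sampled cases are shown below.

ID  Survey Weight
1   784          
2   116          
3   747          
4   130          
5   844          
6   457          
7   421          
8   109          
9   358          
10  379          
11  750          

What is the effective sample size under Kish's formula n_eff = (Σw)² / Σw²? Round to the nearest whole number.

Σ wᵢ = 784 + 116 + 747 + 130 + 844 + 457 + 421 + 109 + 358 + 379 + 750 = 5095
Σ wᵢ² = 3147633
n_eff = 5095² / 3147633 = 25959025 / 3147633 = 8.2471575

8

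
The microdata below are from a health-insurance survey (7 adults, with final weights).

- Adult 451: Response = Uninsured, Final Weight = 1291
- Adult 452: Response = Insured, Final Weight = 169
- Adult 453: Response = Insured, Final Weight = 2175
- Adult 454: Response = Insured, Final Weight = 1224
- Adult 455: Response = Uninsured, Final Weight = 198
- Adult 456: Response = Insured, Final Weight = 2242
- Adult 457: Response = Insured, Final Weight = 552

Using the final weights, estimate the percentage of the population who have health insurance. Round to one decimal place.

Sum of weights for 'Insured' = 169 + 2175 + 1224 + 2242 + 552 = 6362
Total weight = 7851
Weighted proportion = 6362 / 7851 = 0.81034263 → 81.034263%

81.0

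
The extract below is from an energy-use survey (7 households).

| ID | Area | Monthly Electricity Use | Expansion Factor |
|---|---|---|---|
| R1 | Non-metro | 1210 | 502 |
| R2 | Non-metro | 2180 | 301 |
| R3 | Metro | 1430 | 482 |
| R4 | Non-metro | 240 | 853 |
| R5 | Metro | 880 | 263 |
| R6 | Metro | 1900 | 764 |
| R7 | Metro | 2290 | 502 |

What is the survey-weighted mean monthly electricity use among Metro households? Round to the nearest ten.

1750

Metro rows: R3, R5, R6, R7
Weighted sum = 1430×482 + 880×263 + 1900×764 + 2290×502
  = 689260 + 231440 + 1451600 + 1149580 = 3521880
Sum of weights = 482 + 263 + 764 + 502 = 2011
Weighted mean = 3521880 / 2011 = 1751.3078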